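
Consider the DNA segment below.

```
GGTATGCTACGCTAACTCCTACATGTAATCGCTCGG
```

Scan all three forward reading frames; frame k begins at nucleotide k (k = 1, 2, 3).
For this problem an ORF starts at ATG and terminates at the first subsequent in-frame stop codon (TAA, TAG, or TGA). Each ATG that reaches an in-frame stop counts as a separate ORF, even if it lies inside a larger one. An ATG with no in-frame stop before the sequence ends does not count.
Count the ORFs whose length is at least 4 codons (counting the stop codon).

Frame 1: GGT ATG CTA CGC TAA CTC CTA CAT GTA ATC GCT CGG — ATG at 4, stop TAA at 13 → 12 nt.
Frame 2: GTA TGC TAC GCT AAC TCC TAC ATG TAA TCG CTC — ATG at 23, stop TAA at 26 → 6 nt.
Frame 3: TAT GCT ACG CTA ACT CCT ACA TGT AAT CGC TCG — no ATG→stop ORF.
ORFs ≥ 4 codons: frame 1 4–15 (4 codons). Count = 1.

1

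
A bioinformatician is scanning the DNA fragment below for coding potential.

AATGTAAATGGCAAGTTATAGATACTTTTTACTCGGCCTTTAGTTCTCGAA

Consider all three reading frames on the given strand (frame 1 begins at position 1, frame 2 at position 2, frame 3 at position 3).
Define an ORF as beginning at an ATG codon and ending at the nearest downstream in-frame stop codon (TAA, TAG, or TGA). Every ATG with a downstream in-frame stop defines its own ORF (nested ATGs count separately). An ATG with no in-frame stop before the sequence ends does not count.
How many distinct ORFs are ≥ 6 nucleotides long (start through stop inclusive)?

2

Frame 1: AAT GTA AAT GGC AAG TTA TAG ATA CTT TTT ACT CGG CCT TTA GTT CTC GAA — no ATG→stop ORF.
Frame 2: ATG TAA ATG GCA AGT TAT AGA TAC TTT TTA CTC GGC CTT TAG TTC TCG — ATG at 2, stop TAA at 5 → 6 nt; ATG at 8, stop TAG at 41 → 36 nt.
Frame 3: TGT AAA TGG CAA GTT ATA GAT ACT TTT TAC TCG GCC TTT AGT TCT CGA — no ATG→stop ORF.
ORFs ≥ 6 nucleotides: frame 2 2–7 (6 nucleotides), frame 2 8–43 (36 nucleotides). Count = 2.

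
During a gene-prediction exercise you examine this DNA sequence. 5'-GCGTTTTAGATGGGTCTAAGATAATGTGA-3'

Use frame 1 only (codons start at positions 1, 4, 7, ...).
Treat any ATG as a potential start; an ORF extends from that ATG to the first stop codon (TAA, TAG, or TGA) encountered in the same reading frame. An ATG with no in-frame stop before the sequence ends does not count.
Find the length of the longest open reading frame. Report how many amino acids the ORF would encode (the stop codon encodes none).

Frame 1: GCG TTT TAG ATG GGT CTA AGA TAA TGT — ATG at 10, stop TAA at 22 → 15 nt.
Longest: frame 1, positions 10–24, 15 nt = 5 codons = 4 aa. → 4 amino acids.

4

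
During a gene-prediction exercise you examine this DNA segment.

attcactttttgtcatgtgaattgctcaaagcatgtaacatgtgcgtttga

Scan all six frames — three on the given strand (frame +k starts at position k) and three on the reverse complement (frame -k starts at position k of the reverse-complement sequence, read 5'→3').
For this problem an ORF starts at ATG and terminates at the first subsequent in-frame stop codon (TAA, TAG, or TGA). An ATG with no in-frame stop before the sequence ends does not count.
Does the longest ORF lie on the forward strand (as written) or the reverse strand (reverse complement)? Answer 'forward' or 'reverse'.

reverse

Reverse complement (5'→3'): TCAAACGCACATGTTACATGCTTTGAGCAATTCACATGACAAAAAGTGAAT
Frame +1: ATT CAC TTT TTG TCA TGT GAA TTG CTC AAA GCA TGT AAC ATG TGC GTT TGA — ATG at 40, stop TGA at 49 → 12 nt.
Frame +2: TTC ACT TTT TGT CAT GTG AAT TGC TCA AAG CAT GTA ACA TGT GCG TTT — no ATG→stop ORF.
Frame +3: TCA CTT TTT GTC ATG TGA ATT GCT CAA AGC ATG TAA CAT GTG CGT TTG — ATG at 15, stop TGA at 18 → 6 nt; ATG at 33, stop TAA at 36 → 6 nt.
Frame -1: TCA AAC GCA CAT GTT ACA TGC TTT GAG CAA TTC ACA TGA CAA AAA GTG AAT — no ATG→stop ORF.
Frame -2: CAA ACG CAC ATG TTA CAT GCT TTG AGC AAT TCA CAT GAC AAA AAG TGA — ATG at 11, stop TGA at 47 → 39 nt.
Frame -3: AAA CGC ACA TGT TAC ATG CTT TGA GCA ATT CAC ATG ACA AAA AGT GAA — ATG at 18, stop TGA at 24 → 9 nt.
Forward-strand max 12 nt; reverse-strand max 39 nt. The reverse strand has the longer ORF.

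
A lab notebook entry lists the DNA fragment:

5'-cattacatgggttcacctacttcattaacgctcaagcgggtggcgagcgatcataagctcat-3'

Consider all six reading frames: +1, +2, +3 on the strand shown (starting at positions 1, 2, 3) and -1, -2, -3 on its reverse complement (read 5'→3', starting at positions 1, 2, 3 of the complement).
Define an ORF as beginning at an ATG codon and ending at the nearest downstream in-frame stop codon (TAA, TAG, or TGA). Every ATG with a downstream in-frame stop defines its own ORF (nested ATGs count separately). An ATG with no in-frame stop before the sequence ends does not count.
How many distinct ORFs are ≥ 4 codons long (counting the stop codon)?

Reverse complement (5'→3'): ATGAGCTTATGATCGCTCGCCACCCGCTTGAGCGTTAATGAAGTAGGTGAACCCATGTAATG
Frame +1: CAT TAC ATG GGT TCA CCT ACT TCA TTA ACG CTC AAG CGG GTG GCG AGC GAT CAT AAG CTC — no ATG→stop ORF.
Frame +2: ATT ACA TGG GTT CAC CTA CTT CAT TAA CGC TCA AGC GGG TGG CGA GCG ATC ATA AGC TCA — no ATG→stop ORF.
Frame +3: TTA CAT GGG TTC ACC TAC TTC ATT AAC GCT CAA GCG GGT GGC GAG CGA TCA TAA GCT CAT — no ATG→stop ORF.
Frame -1: ATG AGC TTA TGA TCG CTC GCC ACC CGC TTG AGC GTT AAT GAA GTA GGT GAA CCC ATG TAA — ATG at 1, stop TGA at 10 → 12 nt; ATG at 55, stop TAA at 58 → 6 nt.
Frame -2: TGA GCT TAT GAT CGC TCG CCA CCC GCT TGA GCG TTA ATG AAG TAG GTG AAC CCA TGT AAT — ATG at 38, stop TAG at 44 → 9 nt.
Frame -3: GAG CTT ATG ATC GCT CGC CAC CCG CTT GAG CGT TAA TGA AGT AGG TGA ACC CAT GTA ATG — ATG at 9, stop TAA at 36 → 30 nt.
ORFs ≥ 4 codons: frame -1 1–12 (4 codons), frame -3 9–38 (10 codons). Count = 2.

2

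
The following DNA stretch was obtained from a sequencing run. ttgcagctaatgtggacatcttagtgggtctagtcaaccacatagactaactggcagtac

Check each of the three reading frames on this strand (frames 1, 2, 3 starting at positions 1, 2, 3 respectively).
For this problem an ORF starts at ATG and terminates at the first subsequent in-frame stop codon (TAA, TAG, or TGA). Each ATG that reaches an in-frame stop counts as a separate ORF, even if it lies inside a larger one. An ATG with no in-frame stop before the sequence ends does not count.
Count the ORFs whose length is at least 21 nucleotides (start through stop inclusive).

Frame 1: TTG CAG CTA ATG TGG ACA TCT TAG TGG GTC TAG TCA ACC ACA TAG ACT AAC TGG CAG TAC — ATG at 10, stop TAG at 22 → 15 nt.
Frame 2: TGC AGC TAA TGT GGA CAT CTT AGT GGG TCT AGT CAA CCA CAT AGA CTA ACT GGC AGT — no ATG→stop ORF.
Frame 3: GCA GCT AAT GTG GAC ATC TTA GTG GGT CTA GTC AAC CAC ATA GAC TAA CTG GCA GTA — no ATG→stop ORF.
No ORF reaches 21 nucleotides. Count = 0.

0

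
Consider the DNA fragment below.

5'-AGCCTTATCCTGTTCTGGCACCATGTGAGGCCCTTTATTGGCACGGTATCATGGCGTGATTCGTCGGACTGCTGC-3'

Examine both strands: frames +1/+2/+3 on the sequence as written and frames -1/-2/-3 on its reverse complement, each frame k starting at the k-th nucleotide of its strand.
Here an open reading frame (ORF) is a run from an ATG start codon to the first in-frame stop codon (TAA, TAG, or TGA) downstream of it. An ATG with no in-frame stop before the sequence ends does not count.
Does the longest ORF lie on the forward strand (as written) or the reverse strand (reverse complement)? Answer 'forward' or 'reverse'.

Reverse complement (5'→3'): GCAGCAGTCCGACGAATCACGCCATGATACCGTGCCAATAAAGGGCCTCACATGGTGCCAGAACAGGATAAGGCT
Frame +1: AGC CTT ATC CTG TTC TGG CAC CAT GTG AGG CCC TTT ATT GGC ACG GTA TCA TGG CGT GAT TCG TCG GAC TGC TGC — no ATG→stop ORF.
Frame +2: GCC TTA TCC TGT TCT GGC ACC ATG TGA GGC CCT TTA TTG GCA CGG TAT CAT GGC GTG ATT CGT CGG ACT GCT — ATG at 23, stop TGA at 26 → 6 nt.
Frame +3: CCT TAT CCT GTT CTG GCA CCA TGT GAG GCC CTT TAT TGG CAC GGT ATC ATG GCG TGA TTC GTC GGA CTG CTG — ATG at 51, stop TGA at 57 → 9 nt.
Frame -1: GCA GCA GTC CGA CGA ATC ACG CCA TGA TAC CGT GCC AAT AAA GGG CCT CAC ATG GTG CCA GAA CAG GAT AAG GCT — no ATG→stop ORF.
Frame -2: CAG CAG TCC GAC GAA TCA CGC CAT GAT ACC GTG CCA ATA AAG GGC CTC ACA TGG TGC CAG AAC AGG ATA AGG — no ATG→stop ORF.
Frame -3: AGC AGT CCG ACG AAT CAC GCC ATG ATA CCG TGC CAA TAA AGG GCC TCA CAT GGT GCC AGA ACA GGA TAA GGC — ATG at 24, stop TAA at 39 → 18 nt.
Forward-strand max 9 nt; reverse-strand max 18 nt. The reverse strand has the longer ORF.

reverse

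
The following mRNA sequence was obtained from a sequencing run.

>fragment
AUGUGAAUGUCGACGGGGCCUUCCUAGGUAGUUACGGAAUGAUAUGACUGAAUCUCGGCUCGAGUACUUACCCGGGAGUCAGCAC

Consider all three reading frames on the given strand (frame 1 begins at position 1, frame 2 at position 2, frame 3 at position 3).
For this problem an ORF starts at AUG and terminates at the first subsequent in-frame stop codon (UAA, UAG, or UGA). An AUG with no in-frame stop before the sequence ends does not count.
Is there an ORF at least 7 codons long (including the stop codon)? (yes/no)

Frame 1: AUG UGA AUG UCG ACG GGG CCU UCC UAG GUA GUU ACG GAA UGA UAU GAC UGA AUC UCG GCU CGA GUA CUU ACC CGG GAG UCA GCA — AUG at 1, stop UGA at 4 → 6 nt; AUG at 7, stop UAG at 25 → 21 nt.
Frame 2: UGU GAA UGU CGA CGG GGC CUU CCU AGG UAG UUA CGG AAU GAU AUG ACU GAA UCU CGG CUC GAG UAC UUA CCC GGG AGU CAG CAC — no AUG→stop ORF.
Frame 3: GUG AAU GUC GAC GGG GCC UUC CUA GGU AGU UAC GGA AUG AUA UGA CUG AAU CUC GGC UCG AGU ACU UAC CCG GGA GUC AGC — AUG at 39, stop UGA at 45 → 9 nt.
Frame 1 has an ORF of 7 codons (positions 7–27) ≥ 7, so yes.

yes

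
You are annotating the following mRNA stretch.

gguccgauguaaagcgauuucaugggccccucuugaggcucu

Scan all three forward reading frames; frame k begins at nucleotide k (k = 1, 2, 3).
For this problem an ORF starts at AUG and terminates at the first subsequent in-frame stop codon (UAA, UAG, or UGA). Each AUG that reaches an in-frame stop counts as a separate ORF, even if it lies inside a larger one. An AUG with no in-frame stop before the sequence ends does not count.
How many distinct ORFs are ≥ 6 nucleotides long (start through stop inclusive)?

2

Frame 1: GGU CCG AUG UAA AGC GAU UUC AUG GGC CCC UCU UGA GGC UCU — AUG at 7, stop UAA at 10 → 6 nt; AUG at 22, stop UGA at 34 → 15 nt.
Frame 2: GUC CGA UGU AAA GCG AUU UCA UGG GCC CCU CUU GAG GCU — no AUG→stop ORF.
Frame 3: UCC GAU GUA AAG CGA UUU CAU GGG CCC CUC UUG AGG CUC — no AUG→stop ORF.
ORFs ≥ 6 nucleotides: frame 1 7–12 (6 nucleotides), frame 1 22–36 (15 nucleotides). Count = 2.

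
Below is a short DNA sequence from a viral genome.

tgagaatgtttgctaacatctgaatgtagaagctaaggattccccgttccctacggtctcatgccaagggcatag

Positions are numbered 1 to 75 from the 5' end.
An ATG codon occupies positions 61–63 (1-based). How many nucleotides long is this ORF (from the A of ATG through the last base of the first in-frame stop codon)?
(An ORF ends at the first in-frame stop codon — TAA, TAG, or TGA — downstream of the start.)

Codons from position 61: ATG (61–63), CCA (64–66), AGG (67–69), GCA (70–72), TAG (73–75).
TAG is the first in-frame stop; ORF spans 61–75, 15 nucleotides.

15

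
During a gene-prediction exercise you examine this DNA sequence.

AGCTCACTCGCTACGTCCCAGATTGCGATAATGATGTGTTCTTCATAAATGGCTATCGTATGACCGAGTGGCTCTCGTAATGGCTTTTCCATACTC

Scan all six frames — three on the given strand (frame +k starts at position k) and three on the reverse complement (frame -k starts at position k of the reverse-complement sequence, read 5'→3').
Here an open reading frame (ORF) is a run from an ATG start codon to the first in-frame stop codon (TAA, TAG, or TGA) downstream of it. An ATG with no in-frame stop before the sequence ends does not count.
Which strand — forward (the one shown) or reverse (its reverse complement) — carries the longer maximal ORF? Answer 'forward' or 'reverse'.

Reverse complement (5'→3'): GAGTATGGAAAAGCCATTACGAGAGCCACTCGGTCATACGATAGCCATTTATGAAGAACACATCATTATCGCAATCTGGGACGTAGCGAGTGAGCT
Frame +1: AGC TCA CTC GCT ACG TCC CAG ATT GCG ATA ATG ATG TGT TCT TCA TAA ATG GCT ATC GTA TGA CCG AGT GGC TCT CGT AAT GGC TTT TCC ATA CTC — ATG at 31, stop TAA at 46 → 18 nt; ATG at 34, stop TAA at 46 → 15 nt; ATG at 49, stop TGA at 61 → 15 nt.
Frame +2: GCT CAC TCG CTA CGT CCC AGA TTG CGA TAA TGA TGT GTT CTT CAT AAA TGG CTA TCG TAT GAC CGA GTG GCT CTC GTA ATG GCT TTT CCA TAC — no ATG→stop ORF.
Frame +3: CTC ACT CGC TAC GTC CCA GAT TGC GAT AAT GAT GTG TTC TTC ATA AAT GGC TAT CGT ATG ACC GAG TGG CTC TCG TAA TGG CTT TTC CAT ACT — ATG at 60, stop TAA at 78 → 21 nt.
Frame -1: GAG TAT GGA AAA GCC ATT ACG AGA GCC ACT CGG TCA TAC GAT AGC CAT TTA TGA AGA ACA CAT CAT TAT CGC AAT CTG GGA CGT AGC GAG TGA GCT — no ATG→stop ORF.
Frame -2: AGT ATG GAA AAG CCA TTA CGA GAG CCA CTC GGT CAT ACG ATA GCC ATT TAT GAA GAA CAC ATC ATT ATC GCA ATC TGG GAC GTA GCG AGT GAG — no ATG→stop ORF.
Frame -3: GTA TGG AAA AGC CAT TAC GAG AGC CAC TCG GTC ATA CGA TAG CCA TTT ATG AAG AAC ACA TCA TTA TCG CAA TCT GGG ACG TAG CGA GTG AGC — ATG at 51, stop TAG at 84 → 36 nt.
Forward-strand max 21 nt; reverse-strand max 36 nt. The reverse strand has the longer ORF.

reverse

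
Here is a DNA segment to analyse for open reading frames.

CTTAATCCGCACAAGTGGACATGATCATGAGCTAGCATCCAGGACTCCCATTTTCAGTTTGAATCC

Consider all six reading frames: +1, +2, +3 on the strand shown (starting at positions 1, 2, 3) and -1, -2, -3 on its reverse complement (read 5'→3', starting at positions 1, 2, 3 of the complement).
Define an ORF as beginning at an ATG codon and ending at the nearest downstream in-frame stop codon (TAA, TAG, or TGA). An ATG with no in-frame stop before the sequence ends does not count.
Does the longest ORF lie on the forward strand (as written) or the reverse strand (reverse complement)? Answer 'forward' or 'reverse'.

reverse

Reverse complement (5'→3'): GGATTCAAACTGAAAATGGGAGTCCTGGATGCTAGCTCATGATCATGTCCACTTGTGCGGATTAAG
Frame +1: CTT AAT CCG CAC AAG TGG ACA TGA TCA TGA GCT AGC ATC CAG GAC TCC CAT TTT CAG TTT GAA TCC — no ATG→stop ORF.
Frame +2: TTA ATC CGC ACA AGT GGA CAT GAT CAT GAG CTA GCA TCC AGG ACT CCC ATT TTC AGT TTG AAT — no ATG→stop ORF.
Frame +3: TAA TCC GCA CAA GTG GAC ATG ATC ATG AGC TAG CAT CCA GGA CTC CCA TTT TCA GTT TGA ATC — ATG at 21, stop TAG at 33 → 15 nt; ATG at 27, stop TAG at 33 → 9 nt.
Frame -1: GGA TTC AAA CTG AAA ATG GGA GTC CTG GAT GCT AGC TCA TGA TCA TGT CCA CTT GTG CGG ATT AAG — ATG at 16, stop TGA at 40 → 27 nt.
Frame -2: GAT TCA AAC TGA AAA TGG GAG TCC TGG ATG CTA GCT CAT GAT CAT GTC CAC TTG TGC GGA TTA — no ATG→stop ORF.
Frame -3: ATT CAA ACT GAA AAT GGG AGT CCT GGA TGC TAG CTC ATG ATC ATG TCC ACT TGT GCG GAT TAA — ATG at 39, stop TAA at 63 → 27 nt; ATG at 45, stop TAA at 63 → 21 nt.
Forward-strand max 15 nt; reverse-strand max 27 nt. The reverse strand has the longer ORF.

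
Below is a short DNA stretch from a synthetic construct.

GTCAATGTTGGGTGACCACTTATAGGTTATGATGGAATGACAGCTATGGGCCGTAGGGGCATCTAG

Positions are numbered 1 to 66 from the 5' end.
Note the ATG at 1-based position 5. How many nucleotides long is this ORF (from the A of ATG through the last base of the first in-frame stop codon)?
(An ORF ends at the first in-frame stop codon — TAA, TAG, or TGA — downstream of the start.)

21

Codons from position 5: ATG (5–7), TTG (8–10), GGT (11–13), GAC (14–16), CAC (17–19), TTA (20–22), TAG (23–25).
TAG is the first in-frame stop; ORF spans 5–25, 21 nucleotides.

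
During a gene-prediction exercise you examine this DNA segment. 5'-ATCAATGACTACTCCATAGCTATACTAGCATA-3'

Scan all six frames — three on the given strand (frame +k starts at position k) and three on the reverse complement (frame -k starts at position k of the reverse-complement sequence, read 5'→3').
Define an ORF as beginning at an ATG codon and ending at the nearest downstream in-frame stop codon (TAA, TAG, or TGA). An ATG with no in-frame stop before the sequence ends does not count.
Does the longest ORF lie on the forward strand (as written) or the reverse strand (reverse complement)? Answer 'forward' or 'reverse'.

Reverse complement (5'→3'): TATGCTAGTATAGCTATGGAGTAGTCATTGAT
Frame +1: ATC AAT GAC TAC TCC ATA GCT ATA CTA GCA — no ATG→stop ORF.
Frame +2: TCA ATG ACT ACT CCA TAG CTA TAC TAG CAT — ATG at 5, stop TAG at 17 → 15 nt.
Frame +3: CAA TGA CTA CTC CAT AGC TAT ACT AGC ATA — no ATG→stop ORF.
Frame -1: TAT GCT AGT ATA GCT ATG GAG TAG TCA TTG — ATG at 16, stop TAG at 22 → 9 nt.
Frame -2: ATG CTA GTA TAG CTA TGG AGT AGT CAT TGA — ATG at 2, stop TAG at 11 → 12 nt.
Frame -3: TGC TAG TAT AGC TAT GGA GTA GTC ATT GAT — no ATG→stop ORF.
Forward-strand max 15 nt; reverse-strand max 12 nt. The forward strand has the longer ORF.

forward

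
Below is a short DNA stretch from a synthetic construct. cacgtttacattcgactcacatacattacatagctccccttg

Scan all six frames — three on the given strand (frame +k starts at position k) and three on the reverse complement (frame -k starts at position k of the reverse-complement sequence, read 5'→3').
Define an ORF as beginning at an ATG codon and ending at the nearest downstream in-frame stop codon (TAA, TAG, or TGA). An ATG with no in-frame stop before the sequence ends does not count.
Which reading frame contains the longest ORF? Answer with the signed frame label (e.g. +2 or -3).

-2

Reverse complement (5'→3'): CAAGGGGAGCTATGTAATGTATGTGAGTCGAATGTAAACGTG
Frame +1: CAC GTT TAC ATT CGA CTC ACA TAC ATT ACA TAG CTC CCC TTG — no ATG→stop ORF.
Frame +2: ACG TTT ACA TTC GAC TCA CAT ACA TTA CAT AGC TCC CCT — no ATG→stop ORF.
Frame +3: CGT TTA CAT TCG ACT CAC ATA CAT TAC ATA GCT CCC CTT — no ATG→stop ORF.
Frame -1: CAA GGG GAG CTA TGT AAT GTA TGT GAG TCG AAT GTA AAC GTG — no ATG→stop ORF.
Frame -2: AAG GGG AGC TAT GTA ATG TAT GTG AGT CGA ATG TAA ACG — ATG at 17, stop TAA at 35 → 21 nt; ATG at 32, stop TAA at 35 → 6 nt.
Frame -3: AGG GGA GCT ATG TAA TGT ATG TGA GTC GAA TGT AAA CGT — ATG at 12, stop TAA at 15 → 6 nt; ATG at 21, stop TGA at 24 → 6 nt.
Longest ORF is 21 nt in frame -2 (positions 17–37).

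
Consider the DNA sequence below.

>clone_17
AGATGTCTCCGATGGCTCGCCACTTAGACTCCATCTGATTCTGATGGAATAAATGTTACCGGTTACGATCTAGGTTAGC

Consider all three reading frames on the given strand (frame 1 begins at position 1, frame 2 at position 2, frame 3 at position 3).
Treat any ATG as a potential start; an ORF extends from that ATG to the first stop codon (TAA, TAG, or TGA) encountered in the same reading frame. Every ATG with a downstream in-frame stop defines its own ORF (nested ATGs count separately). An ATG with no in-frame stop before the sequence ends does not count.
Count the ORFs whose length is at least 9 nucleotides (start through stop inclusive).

4

Frame 1: AGA TGT CTC CGA TGG CTC GCC ACT TAG ACT CCA TCT GAT TCT GAT GGA ATA AAT GTT ACC GGT TAC GAT CTA GGT TAG — no ATG→stop ORF.
Frame 2: GAT GTC TCC GAT GGC TCG CCA CTT AGA CTC CAT CTG ATT CTG ATG GAA TAA ATG TTA CCG GTT ACG ATC TAG GTT AGC — ATG at 44, stop TAA at 50 → 9 nt; ATG at 53, stop TAG at 71 → 21 nt.
Frame 3: ATG TCT CCG ATG GCT CGC CAC TTA GAC TCC ATC TGA TTC TGA TGG AAT AAA TGT TAC CGG TTA CGA TCT AGG TTA — ATG at 3, stop TGA at 36 → 36 nt; ATG at 12, stop TGA at 36 → 27 nt.
ORFs ≥ 9 nucleotides: frame 2 44–52 (9 nucleotides), frame 2 53–73 (21 nucleotides), frame 3 3–38 (36 nucleotides), frame 3 12–38 (27 nucleotides). Count = 4.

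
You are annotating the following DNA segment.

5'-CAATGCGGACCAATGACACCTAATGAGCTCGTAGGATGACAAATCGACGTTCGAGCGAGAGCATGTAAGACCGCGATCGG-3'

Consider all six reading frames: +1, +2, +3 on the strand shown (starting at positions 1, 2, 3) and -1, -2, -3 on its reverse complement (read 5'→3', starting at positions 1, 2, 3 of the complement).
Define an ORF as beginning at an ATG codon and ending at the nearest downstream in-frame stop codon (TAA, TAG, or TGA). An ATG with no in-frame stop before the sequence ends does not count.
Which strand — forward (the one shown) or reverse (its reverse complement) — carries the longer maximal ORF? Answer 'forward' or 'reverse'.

reverse

Reverse complement (5'→3'): CCGATCGCGGTCTTACATGCTCTCGCTCGAACGTCGATTTGTCATCCTACGAGCTCATTAGGTGTCATTGGTCCGCATTG
Frame +1: CAA TGC GGA CCA ATG ACA CCT AAT GAG CTC GTA GGA TGA CAA ATC GAC GTT CGA GCG AGA GCA TGT AAG ACC GCG ATC — ATG at 13, stop TGA at 37 → 27 nt.
Frame +2: AAT GCG GAC CAA TGA CAC CTA ATG AGC TCG TAG GAT GAC AAA TCG ACG TTC GAG CGA GAG CAT GTA AGA CCG CGA TCG — ATG at 23, stop TAG at 32 → 12 nt.
Frame +3: ATG CGG ACC AAT GAC ACC TAA TGA GCT CGT AGG ATG ACA AAT CGA CGT TCG AGC GAG AGC ATG TAA GAC CGC GAT CGG — ATG at 3, stop TAA at 21 → 21 nt; ATG at 36, stop TAA at 66 → 33 nt; ATG at 63, stop TAA at 66 → 6 nt.
Frame -1: CCG ATC GCG GTC TTA CAT GCT CTC GCT CGA ACG TCG ATT TGT CAT CCT ACG AGC TCA TTA GGT GTC ATT GGT CCG CAT — no ATG→stop ORF.
Frame -2: CGA TCG CGG TCT TAC ATG CTC TCG CTC GAA CGT CGA TTT GTC ATC CTA CGA GCT CAT TAG GTG TCA TTG GTC CGC ATT — ATG at 17, stop TAG at 59 → 45 nt.
Frame -3: GAT CGC GGT CTT ACA TGC TCT CGC TCG AAC GTC GAT TTG TCA TCC TAC GAG CTC ATT AGG TGT CAT TGG TCC GCA TTG — no ATG→stop ORF.
Forward-strand max 33 nt; reverse-strand max 45 nt. The reverse strand has the longer ORF.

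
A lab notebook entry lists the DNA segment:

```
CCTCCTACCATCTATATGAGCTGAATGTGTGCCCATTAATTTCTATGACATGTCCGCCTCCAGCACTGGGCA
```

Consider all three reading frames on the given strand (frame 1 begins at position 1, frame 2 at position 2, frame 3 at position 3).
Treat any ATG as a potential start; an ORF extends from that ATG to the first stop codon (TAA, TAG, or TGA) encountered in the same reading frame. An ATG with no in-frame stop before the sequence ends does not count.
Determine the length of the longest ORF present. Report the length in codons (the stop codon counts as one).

5

Frame 1: CCT CCT ACC ATC TAT ATG AGC TGA ATG TGT GCC CAT TAA TTT CTA TGA CAT GTC CGC CTC CAG CAC TGG GCA — ATG at 16, stop TGA at 22 → 9 nt; ATG at 25, stop TAA at 37 → 15 nt.
Frame 2: CTC CTA CCA TCT ATA TGA GCT GAA TGT GTG CCC ATT AAT TTC TAT GAC ATG TCC GCC TCC AGC ACT GGG — no ATG→stop ORF.
Frame 3: TCC TAC CAT CTA TAT GAG CTG AAT GTG TGC CCA TTA ATT TCT ATG ACA TGT CCG CCT CCA GCA CTG GGC — no ATG→stop ORF.
Longest: frame 1, positions 25–39, 15 nt = 5 codons = 4 aa. → 5 codons.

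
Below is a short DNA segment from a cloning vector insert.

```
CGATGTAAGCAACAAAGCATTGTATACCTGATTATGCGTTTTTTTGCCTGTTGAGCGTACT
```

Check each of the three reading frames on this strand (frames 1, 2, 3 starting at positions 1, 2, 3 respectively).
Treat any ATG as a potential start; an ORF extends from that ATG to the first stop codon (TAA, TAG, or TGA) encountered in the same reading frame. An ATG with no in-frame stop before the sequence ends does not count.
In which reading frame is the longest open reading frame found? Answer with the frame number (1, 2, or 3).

Frame 1: CGA TGT AAG CAA CAA AGC ATT GTA TAC CTG ATT ATG CGT TTT TTT GCC TGT TGA GCG TAC — ATG at 34, stop TGA at 52 → 21 nt.
Frame 2: GAT GTA AGC AAC AAA GCA TTG TAT ACC TGA TTA TGC GTT TTT TTG CCT GTT GAG CGT ACT — no ATG→stop ORF.
Frame 3: ATG TAA GCA ACA AAG CAT TGT ATA CCT GAT TAT GCG TTT TTT TGC CTG TTG AGC GTA — ATG at 3, stop TAA at 6 → 6 nt.
Longest ORF is 21 nt in frame 1 (positions 34–54).

1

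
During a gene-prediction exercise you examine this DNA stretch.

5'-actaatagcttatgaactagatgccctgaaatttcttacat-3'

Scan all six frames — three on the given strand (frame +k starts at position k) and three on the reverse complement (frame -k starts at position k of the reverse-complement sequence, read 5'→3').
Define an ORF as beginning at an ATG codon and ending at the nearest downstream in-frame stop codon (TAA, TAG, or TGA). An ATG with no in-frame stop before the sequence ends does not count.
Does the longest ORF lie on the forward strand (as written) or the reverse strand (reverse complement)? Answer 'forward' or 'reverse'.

forward

Reverse complement (5'→3'): ATGTAAGAAATTTCAGGGCATCTAGTTCATAAGCTATTAGT
Frame +1: ACT AAT AGC TTA TGA ACT AGA TGC CCT GAA ATT TCT TAC — no ATG→stop ORF.
Frame +2: CTA ATA GCT TAT GAA CTA GAT GCC CTG AAA TTT CTT ACA — no ATG→stop ORF.
Frame +3: TAA TAG CTT ATG AAC TAG ATG CCC TGA AAT TTC TTA CAT — ATG at 12, stop TAG at 18 → 9 nt; ATG at 21, stop TGA at 27 → 9 nt.
Frame -1: ATG TAA GAA ATT TCA GGG CAT CTA GTT CAT AAG CTA TTA — ATG at 1, stop TAA at 4 → 6 nt.
Frame -2: TGT AAG AAA TTT CAG GGC ATC TAG TTC ATA AGC TAT TAG — no ATG→stop ORF.
Frame -3: GTA AGA AAT TTC AGG GCA TCT AGT TCA TAA GCT ATT AGT — no ATG→stop ORF.
Forward-strand max 9 nt; reverse-strand max 6 nt. The forward strand has the longer ORF.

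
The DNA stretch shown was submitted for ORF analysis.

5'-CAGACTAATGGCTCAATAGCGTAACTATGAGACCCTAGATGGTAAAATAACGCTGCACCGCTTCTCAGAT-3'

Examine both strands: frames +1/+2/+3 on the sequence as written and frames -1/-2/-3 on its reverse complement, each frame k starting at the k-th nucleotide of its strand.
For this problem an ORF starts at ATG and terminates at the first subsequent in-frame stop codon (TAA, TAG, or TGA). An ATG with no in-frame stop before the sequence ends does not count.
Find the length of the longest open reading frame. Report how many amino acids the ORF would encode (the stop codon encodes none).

Reverse complement (5'→3'): ATCTGAGAAGCGGTGCAGCGTTATTTTACCATCTAGGGTCTCATAGTTACGCTATTGAGCCATTAGTCTG
Frame +1: CAG ACT AAT GGC TCA ATA GCG TAA CTA TGA GAC CCT AGA TGG TAA AAT AAC GCT GCA CCG CTT CTC AGA — no ATG→stop ORF.
Frame +2: AGA CTA ATG GCT CAA TAG CGT AAC TAT GAG ACC CTA GAT GGT AAA ATA ACG CTG CAC CGC TTC TCA GAT — ATG at 8, stop TAG at 17 → 12 nt.
Frame +3: GAC TAA TGG CTC AAT AGC GTA ACT ATG AGA CCC TAG ATG GTA AAA TAA CGC TGC ACC GCT TCT CAG — ATG at 27, stop TAG at 36 → 12 nt; ATG at 39, stop TAA at 48 → 12 nt.
Frame -1: ATC TGA GAA GCG GTG CAG CGT TAT TTT ACC ATC TAG GGT CTC ATA GTT ACG CTA TTG AGC CAT TAG TCT — no ATG→stop ORF.
Frame -2: TCT GAG AAG CGG TGC AGC GTT ATT TTA CCA TCT AGG GTC TCA TAG TTA CGC TAT TGA GCC ATT AGT CTG — no ATG→stop ORF.
Frame -3: CTG AGA AGC GGT GCA GCG TTA TTT TAC CAT CTA GGG TCT CAT AGT TAC GCT ATT GAG CCA TTA GTC — no ATG→stop ORF.
Longest: frame +2, positions 8–19, 12 nt = 4 codons = 3 aa. → 3 amino acids.

3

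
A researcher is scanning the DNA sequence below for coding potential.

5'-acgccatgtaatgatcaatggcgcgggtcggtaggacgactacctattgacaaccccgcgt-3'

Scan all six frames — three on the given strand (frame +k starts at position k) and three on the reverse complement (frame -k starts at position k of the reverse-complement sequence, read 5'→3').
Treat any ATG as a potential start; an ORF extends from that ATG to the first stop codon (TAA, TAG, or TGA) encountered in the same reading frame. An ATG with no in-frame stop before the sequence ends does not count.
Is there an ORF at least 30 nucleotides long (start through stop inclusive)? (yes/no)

yes

Reverse complement (5'→3'): ACGCGGGGTTGTCAATAGGTAGTCGTCCTACCGACCCGCGCCATTGATCATTACATGGCGT
Frame +1: ACG CCA TGT AAT GAT CAA TGG CGC GGG TCG GTA GGA CGA CTA CCT ATT GAC AAC CCC GCG — no ATG→stop ORF.
Frame +2: CGC CAT GTA ATG ATC AAT GGC GCG GGT CGG TAG GAC GAC TAC CTA TTG ACA ACC CCG CGT — ATG at 11, stop TAG at 32 → 24 nt.
Frame +3: GCC ATG TAA TGA TCA ATG GCG CGG GTC GGT AGG ACG ACT ACC TAT TGA CAA CCC CGC — ATG at 6, stop TAA at 9 → 6 nt; ATG at 18, stop TGA at 48 → 33 nt.
Frame -1: ACG CGG GGT TGT CAA TAG GTA GTC GTC CTA CCG ACC CGC GCC ATT GAT CAT TAC ATG GCG — no ATG→stop ORF.
Frame -2: CGC GGG GTT GTC AAT AGG TAG TCG TCC TAC CGA CCC GCG CCA TTG ATC ATT ACA TGG CGT — no ATG→stop ORF.
Frame -3: GCG GGG TTG TCA ATA GGT AGT CGT CCT ACC GAC CCG CGC CAT TGA TCA TTA CAT GGC — no ATG→stop ORF.
Frame +3 has an ORF of 33 nucleotides (positions 18–50) ≥ 30, so yes.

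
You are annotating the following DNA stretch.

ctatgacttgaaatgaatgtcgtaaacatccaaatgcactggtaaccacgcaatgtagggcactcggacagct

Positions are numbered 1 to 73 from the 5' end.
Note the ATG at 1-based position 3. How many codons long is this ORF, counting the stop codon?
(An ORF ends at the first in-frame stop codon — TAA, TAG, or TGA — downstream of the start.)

3

Codons from position 3: ATG (3–5), ACT (6–8), TGA (9–11).
TGA is the first in-frame stop; that's 3 codons including the stop.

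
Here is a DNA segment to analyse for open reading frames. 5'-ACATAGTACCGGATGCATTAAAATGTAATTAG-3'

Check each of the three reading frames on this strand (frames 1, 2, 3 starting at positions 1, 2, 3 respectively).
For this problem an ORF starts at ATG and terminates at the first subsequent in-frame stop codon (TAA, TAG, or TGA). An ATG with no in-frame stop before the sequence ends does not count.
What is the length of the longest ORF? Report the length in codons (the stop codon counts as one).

3

Frame 1: ACA TAG TAC CGG ATG CAT TAA AAT GTA ATT — ATG at 13, stop TAA at 19 → 9 nt.
Frame 2: CAT AGT ACC GGA TGC ATT AAA ATG TAA TTA — ATG at 23, stop TAA at 26 → 6 nt.
Frame 3: ATA GTA CCG GAT GCA TTA AAA TGT AAT TAG — no ATG→stop ORF.
Longest: frame 1, positions 13–21, 9 nt = 3 codons = 2 aa. → 3 codons.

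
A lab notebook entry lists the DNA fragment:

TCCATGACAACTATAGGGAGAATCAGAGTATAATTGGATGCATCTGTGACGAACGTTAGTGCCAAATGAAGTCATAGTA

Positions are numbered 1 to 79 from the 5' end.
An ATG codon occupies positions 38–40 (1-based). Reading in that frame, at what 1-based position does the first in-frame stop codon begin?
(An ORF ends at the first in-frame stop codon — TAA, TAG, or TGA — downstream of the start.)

47

Codons from position 38: ATG (38–40), CAT (41–43), CTG (44–46), TGA (47–49).
TGA is a stop codon; it begins at position 47.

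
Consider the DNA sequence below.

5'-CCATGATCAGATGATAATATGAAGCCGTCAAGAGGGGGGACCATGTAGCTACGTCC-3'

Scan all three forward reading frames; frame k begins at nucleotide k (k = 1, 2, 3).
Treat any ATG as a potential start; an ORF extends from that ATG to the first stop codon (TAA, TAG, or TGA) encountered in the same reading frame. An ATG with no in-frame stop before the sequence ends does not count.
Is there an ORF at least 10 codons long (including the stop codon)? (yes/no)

Frame 1: CCA TGA TCA GAT GAT AAT ATG AAG CCG TCA AGA GGG GGG ACC ATG TAG CTA CGT — ATG at 19, stop TAG at 46 → 30 nt; ATG at 43, stop TAG at 46 → 6 nt.
Frame 2: CAT GAT CAG ATG ATA ATA TGA AGC CGT CAA GAG GGG GGA CCA TGT AGC TAC GTC — ATG at 11, stop TGA at 20 → 12 nt.
Frame 3: ATG ATC AGA TGA TAA TAT GAA GCC GTC AAG AGG GGG GAC CAT GTA GCT ACG TCC — ATG at 3, stop TGA at 12 → 12 nt.
Frame 1 has an ORF of 10 codons (positions 19–48) ≥ 10, so yes.

yes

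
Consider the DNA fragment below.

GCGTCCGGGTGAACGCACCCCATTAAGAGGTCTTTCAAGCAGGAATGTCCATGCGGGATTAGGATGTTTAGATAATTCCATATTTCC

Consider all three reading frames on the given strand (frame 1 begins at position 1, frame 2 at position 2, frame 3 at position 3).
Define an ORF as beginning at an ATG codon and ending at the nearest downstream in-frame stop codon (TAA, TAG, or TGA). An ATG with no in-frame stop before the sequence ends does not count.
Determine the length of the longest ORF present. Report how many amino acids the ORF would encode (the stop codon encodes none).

Frame 1: GCG TCC GGG TGA ACG CAC CCC ATT AAG AGG TCT TTC AAG CAG GAA TGT CCA TGC GGG ATT AGG ATG TTT AGA TAA TTC CAT ATT TCC — ATG at 64, stop TAA at 73 → 12 nt.
Frame 2: CGT CCG GGT GAA CGC ACC CCA TTA AGA GGT CTT TCA AGC AGG AAT GTC CAT GCG GGA TTA GGA TGT TTA GAT AAT TCC ATA TTT — no ATG→stop ORF.
Frame 3: GTC CGG GTG AAC GCA CCC CAT TAA GAG GTC TTT CAA GCA GGA ATG TCC ATG CGG GAT TAG GAT GTT TAG ATA ATT CCA TAT TTC — ATG at 45, stop TAG at 60 → 18 nt; ATG at 51, stop TAG at 60 → 12 nt.
Longest: frame 3, positions 45–62, 18 nt = 6 codons = 5 aa. → 5 amino acids.

5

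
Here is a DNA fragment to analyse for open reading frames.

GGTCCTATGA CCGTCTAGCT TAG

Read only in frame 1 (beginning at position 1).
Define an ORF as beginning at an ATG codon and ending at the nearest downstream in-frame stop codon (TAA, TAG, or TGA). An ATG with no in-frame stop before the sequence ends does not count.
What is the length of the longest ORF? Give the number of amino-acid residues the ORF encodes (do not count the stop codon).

3

Frame 1: GGT CCT ATG ACC GTC TAG CTT — ATG at 7, stop TAG at 16 → 12 nt.
Longest: frame 1, positions 7–18, 12 nt = 4 codons = 3 aa. → 3 amino acids.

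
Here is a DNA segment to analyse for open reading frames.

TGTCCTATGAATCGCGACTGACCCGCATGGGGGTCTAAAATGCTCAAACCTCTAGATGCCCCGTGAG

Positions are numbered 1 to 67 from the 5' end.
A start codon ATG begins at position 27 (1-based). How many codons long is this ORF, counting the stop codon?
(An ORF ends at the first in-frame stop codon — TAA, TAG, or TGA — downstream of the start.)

Codons from position 27: ATG (27–29), GGG (30–32), GTC (33–35), TAA (36–38).
TAA is the first in-frame stop; that's 4 codons including the stop.

4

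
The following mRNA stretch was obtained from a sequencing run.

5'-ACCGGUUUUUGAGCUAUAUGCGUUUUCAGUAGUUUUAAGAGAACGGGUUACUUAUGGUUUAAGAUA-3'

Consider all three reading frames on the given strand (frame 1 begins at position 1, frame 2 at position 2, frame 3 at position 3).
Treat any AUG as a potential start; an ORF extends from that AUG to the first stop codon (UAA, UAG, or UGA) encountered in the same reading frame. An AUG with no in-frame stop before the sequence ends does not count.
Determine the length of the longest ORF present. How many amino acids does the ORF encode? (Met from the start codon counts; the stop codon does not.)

4

Frame 1: ACC GGU UUU UGA GCU AUA UGC GUU UUC AGU AGU UUU AAG AGA ACG GGU UAC UUA UGG UUU AAG AUA — no AUG→stop ORF.
Frame 2: CCG GUU UUU GAG CUA UAU GCG UUU UCA GUA GUU UUA AGA GAA CGG GUU ACU UAU GGU UUA AGA — no AUG→stop ORF.
Frame 3: CGG UUU UUG AGC UAU AUG CGU UUU CAG UAG UUU UAA GAG AAC GGG UUA CUU AUG GUU UAA GAU — AUG at 18, stop UAG at 30 → 15 nt; AUG at 54, stop UAA at 60 → 9 nt.
Longest: frame 3, positions 18–32, 15 nt = 5 codons = 4 aa. → 4 amino acids.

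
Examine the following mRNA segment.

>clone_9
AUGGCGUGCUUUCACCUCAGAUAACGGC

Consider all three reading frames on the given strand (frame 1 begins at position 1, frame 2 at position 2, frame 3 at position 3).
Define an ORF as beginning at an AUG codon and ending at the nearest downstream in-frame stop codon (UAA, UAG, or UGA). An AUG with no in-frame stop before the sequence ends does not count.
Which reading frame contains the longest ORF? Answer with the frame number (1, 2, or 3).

Frame 1: AUG GCG UGC UUU CAC CUC AGA UAA CGG — AUG at 1, stop UAA at 22 → 24 nt.
Frame 2: UGG CGU GCU UUC ACC UCA GAU AAC GGC — no AUG→stop ORF.
Frame 3: GGC GUG CUU UCA CCU CAG AUA ACG — no AUG→stop ORF.
Longest ORF is 24 nt in frame 1 (positions 1–24).

1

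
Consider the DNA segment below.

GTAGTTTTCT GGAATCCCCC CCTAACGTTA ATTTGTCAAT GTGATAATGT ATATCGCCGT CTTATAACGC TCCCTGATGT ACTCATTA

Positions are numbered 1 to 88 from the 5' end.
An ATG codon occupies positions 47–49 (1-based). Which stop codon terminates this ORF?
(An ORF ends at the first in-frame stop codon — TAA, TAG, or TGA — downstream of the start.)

TAA

Codons from position 47: ATG (47–49), TAT (50–52), ATC (53–55), GCC (56–58), GTC (59–61), TTA (62–64), TAA (65–67).
The first in-frame stop codon is TAA.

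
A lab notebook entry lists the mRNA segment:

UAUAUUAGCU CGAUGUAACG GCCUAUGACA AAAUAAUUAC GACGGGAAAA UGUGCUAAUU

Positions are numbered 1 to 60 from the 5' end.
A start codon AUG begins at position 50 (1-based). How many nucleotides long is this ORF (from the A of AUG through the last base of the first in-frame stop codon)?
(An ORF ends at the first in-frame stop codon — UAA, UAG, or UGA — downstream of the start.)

9

Codons from position 50: AUG (50–52), UGC (53–55), UAA (56–58).
UAA is the first in-frame stop; ORF spans 50–58, 9 nucleotides.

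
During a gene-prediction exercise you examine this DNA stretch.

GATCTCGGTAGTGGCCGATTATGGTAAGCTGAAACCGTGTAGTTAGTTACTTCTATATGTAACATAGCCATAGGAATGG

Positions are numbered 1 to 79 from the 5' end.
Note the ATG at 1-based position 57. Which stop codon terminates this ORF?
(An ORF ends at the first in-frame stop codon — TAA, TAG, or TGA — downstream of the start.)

TAA

Codons from position 57: ATG (57–59), TAA (60–62).
The first in-frame stop codon is TAA.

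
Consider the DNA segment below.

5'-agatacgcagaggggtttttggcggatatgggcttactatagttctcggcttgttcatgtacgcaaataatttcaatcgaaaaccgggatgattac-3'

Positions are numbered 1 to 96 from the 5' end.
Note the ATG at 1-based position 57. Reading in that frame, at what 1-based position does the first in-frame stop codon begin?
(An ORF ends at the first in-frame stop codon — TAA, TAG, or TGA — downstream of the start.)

90

Codons from position 57: ATG (57–59), TAC (60–62), GCA (63–65), AAT (66–68), AAT (69–71), TTC (72–74), AAT (75–77), CGA (78–80), AAA (81–83), CCG (84–86), GGA (87–89), TGA (90–92).
TGA is a stop codon; it begins at position 90.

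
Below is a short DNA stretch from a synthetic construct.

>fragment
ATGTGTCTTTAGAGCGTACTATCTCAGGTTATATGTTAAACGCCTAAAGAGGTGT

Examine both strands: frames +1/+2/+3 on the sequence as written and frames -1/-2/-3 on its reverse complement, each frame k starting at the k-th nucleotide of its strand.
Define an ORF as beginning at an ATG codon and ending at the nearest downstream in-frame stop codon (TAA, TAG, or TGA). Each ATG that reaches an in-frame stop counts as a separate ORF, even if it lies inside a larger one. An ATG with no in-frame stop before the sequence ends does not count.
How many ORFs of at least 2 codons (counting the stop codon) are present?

Reverse complement (5'→3'): ACACCTCTTTAGGCGTTTAACATATAACCTGAGATAGTACGCTCTAAAGACACAT
Frame +1: ATG TGT CTT TAG AGC GTA CTA TCT CAG GTT ATA TGT TAA ACG CCT AAA GAG GTG — ATG at 1, stop TAG at 10 → 12 nt.
Frame +2: TGT GTC TTT AGA GCG TAC TAT CTC AGG TTA TAT GTT AAA CGC CTA AAG AGG TGT — no ATG→stop ORF.
Frame +3: GTG TCT TTA GAG CGT ACT ATC TCA GGT TAT ATG TTA AAC GCC TAA AGA GGT — ATG at 33, stop TAA at 45 → 15 nt.
Frame -1: ACA CCT CTT TAG GCG TTT AAC ATA TAA CCT GAG ATA GTA CGC TCT AAA GAC ACA — no ATG→stop ORF.
Frame -2: CAC CTC TTT AGG CGT TTA ACA TAT AAC CTG AGA TAG TAC GCT CTA AAG ACA CAT — no ATG→stop ORF.
Frame -3: ACC TCT TTA GGC GTT TAA CAT ATA ACC TGA GAT AGT ACG CTC TAA AGA CAC — no ATG→stop ORF.
ORFs ≥ 2 codons: frame +1 1–12 (4 codons), frame +3 33–47 (5 codons). Count = 2.

2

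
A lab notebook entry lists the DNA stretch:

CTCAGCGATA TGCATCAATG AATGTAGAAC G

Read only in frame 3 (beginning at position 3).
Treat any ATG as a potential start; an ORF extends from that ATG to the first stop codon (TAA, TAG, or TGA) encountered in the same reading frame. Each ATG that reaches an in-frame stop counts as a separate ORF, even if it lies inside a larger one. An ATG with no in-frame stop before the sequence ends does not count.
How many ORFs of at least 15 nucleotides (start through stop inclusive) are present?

Frame 3: CAG CGA TAT GCA TCA ATG AAT GTA GAA — no ATG→stop ORF.
No ORF reaches 15 nucleotides. Count = 0.

0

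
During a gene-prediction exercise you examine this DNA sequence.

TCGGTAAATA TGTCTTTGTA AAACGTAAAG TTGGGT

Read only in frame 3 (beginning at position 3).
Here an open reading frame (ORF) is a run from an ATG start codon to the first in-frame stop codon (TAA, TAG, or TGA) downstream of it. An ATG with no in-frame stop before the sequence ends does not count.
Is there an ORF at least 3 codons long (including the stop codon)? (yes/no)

no

Frame 3: GGT AAA TAT GTC TTT GTA AAA CGT AAA GTT GGG — no ATG→stop ORF.
Largest ORF found is 0 codons < 3, so no.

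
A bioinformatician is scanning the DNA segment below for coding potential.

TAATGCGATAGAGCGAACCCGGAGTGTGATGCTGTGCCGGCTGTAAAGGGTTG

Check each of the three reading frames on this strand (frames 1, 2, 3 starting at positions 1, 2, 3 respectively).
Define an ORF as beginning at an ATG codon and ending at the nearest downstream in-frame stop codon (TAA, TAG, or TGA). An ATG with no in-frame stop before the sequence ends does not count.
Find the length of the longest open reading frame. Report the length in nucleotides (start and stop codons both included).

18

Frame 1: TAA TGC GAT AGA GCG AAC CCG GAG TGT GAT GCT GTG CCG GCT GTA AAG GGT — no ATG→stop ORF.
Frame 2: AAT GCG ATA GAG CGA ACC CGG AGT GTG ATG CTG TGC CGG CTG TAA AGG GTT — ATG at 29, stop TAA at 44 → 18 nt.
Frame 3: ATG CGA TAG AGC GAA CCC GGA GTG TGA TGC TGT GCC GGC TGT AAA GGG TTG — ATG at 3, stop TAG at 9 → 9 nt.
Longest: frame 2, positions 29–46, 18 nt = 6 codons = 5 aa. → 18 nucleotides.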